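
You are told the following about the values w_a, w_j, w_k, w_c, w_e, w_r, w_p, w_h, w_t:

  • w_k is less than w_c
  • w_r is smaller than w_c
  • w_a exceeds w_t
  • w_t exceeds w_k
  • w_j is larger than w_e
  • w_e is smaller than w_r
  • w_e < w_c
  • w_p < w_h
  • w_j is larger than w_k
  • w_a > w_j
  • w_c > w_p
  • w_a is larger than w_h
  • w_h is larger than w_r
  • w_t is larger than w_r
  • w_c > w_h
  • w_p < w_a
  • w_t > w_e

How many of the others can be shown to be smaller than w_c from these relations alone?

The elements the relations force below w_c are w_e, w_k, w_r, w_p, w_h — no chain reaches any other.
That is 5.

5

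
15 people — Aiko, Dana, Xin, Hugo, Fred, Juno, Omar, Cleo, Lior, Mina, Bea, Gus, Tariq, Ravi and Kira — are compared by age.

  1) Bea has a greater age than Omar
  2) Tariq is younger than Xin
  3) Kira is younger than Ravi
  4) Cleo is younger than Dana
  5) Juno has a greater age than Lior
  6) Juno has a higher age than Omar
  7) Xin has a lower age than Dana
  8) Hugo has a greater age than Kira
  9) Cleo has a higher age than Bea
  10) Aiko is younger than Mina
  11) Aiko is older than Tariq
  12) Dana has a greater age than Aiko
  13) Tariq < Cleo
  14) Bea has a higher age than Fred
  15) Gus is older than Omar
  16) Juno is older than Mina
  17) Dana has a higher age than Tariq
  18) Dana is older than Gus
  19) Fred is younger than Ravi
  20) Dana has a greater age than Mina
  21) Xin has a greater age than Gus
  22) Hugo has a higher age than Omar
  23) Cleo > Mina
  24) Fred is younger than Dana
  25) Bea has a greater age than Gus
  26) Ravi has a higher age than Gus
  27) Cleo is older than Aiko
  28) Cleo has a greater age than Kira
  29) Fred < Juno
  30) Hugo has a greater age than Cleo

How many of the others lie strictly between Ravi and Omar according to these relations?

Chaining upward from Omar reaches: Gus, Xin, Bea, Cleo, Dana, Hugo, Juno.
Chaining downward from Ravi reaches: Kira, Fred, Gus.
Strictly between Omar and Ravi are those in both lists: Gus — 1 element.

1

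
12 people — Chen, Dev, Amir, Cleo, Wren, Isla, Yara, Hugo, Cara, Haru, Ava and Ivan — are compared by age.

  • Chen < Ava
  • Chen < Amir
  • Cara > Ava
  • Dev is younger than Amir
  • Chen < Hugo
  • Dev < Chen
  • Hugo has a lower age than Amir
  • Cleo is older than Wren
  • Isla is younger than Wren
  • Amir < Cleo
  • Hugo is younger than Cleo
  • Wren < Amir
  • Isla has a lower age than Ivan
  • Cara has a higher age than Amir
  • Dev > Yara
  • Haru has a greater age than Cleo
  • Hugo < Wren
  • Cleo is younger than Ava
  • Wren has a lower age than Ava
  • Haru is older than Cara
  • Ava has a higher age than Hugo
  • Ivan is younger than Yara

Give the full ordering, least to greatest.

Isla < Ivan < Yara < Dev < Chen < Hugo < Wren < Amir < Cleo < Ava < Cara < Haru

Nothing is placed below Isla, so it is least; from there Isla < Ivan; Ivan < Yara; Yara < Dev; Dev < Chen; Chen < Hugo; Hugo < Wren; Wren < Amir; Amir < Cleo; Cleo < Ava; Ava < Cara; Cara < Haru, each given directly.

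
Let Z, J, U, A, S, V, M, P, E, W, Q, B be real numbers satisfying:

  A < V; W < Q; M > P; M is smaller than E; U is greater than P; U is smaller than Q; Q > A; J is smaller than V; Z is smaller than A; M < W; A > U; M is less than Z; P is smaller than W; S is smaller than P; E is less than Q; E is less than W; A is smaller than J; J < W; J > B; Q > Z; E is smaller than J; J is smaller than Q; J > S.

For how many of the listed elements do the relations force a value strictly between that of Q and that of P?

7

Chaining upward from P reaches: M, Z, U, E, A, J, W, V.
Chaining downward from Q reaches: S, M, B, Z, U, E, A, J, W.
Strictly between P and Q are those in both lists: M, Z, U, E, A, J, W — 7 elements.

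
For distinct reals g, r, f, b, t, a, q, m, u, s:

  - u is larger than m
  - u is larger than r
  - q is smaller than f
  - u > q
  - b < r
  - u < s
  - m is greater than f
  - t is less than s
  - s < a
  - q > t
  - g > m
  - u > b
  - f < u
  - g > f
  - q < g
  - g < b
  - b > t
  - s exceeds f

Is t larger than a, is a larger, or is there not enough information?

a

t < q < f < m < g < b < r < u < s < a, by transitivity through q, f, m, g, b, r, u, s.
So a is larger.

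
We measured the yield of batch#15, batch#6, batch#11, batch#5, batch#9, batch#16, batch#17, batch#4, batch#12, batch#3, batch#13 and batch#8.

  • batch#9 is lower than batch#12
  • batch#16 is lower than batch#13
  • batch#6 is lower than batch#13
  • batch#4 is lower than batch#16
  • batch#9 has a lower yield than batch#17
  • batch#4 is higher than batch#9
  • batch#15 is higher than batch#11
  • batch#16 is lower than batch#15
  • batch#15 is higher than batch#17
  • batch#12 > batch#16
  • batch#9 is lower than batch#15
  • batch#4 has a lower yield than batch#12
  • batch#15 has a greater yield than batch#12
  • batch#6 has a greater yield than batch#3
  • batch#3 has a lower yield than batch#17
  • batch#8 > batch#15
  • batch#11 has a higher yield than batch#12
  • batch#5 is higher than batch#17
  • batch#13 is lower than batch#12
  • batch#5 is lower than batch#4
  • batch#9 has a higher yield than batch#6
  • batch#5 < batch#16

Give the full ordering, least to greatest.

batch#3 < batch#6 < batch#9 < batch#17 < batch#5 < batch#4 < batch#16 < batch#13 < batch#12 < batch#11 < batch#15 < batch#8

The consecutive links are each given: batch#3 < batch#6; batch#6 < batch#9; batch#9 < batch#17; batch#17 < batch#5; batch#5 < batch#4; batch#4 < batch#16; batch#16 < batch#13; batch#13 < batch#12; batch#12 < batch#11; batch#11 < batch#15; batch#15 < batch#8.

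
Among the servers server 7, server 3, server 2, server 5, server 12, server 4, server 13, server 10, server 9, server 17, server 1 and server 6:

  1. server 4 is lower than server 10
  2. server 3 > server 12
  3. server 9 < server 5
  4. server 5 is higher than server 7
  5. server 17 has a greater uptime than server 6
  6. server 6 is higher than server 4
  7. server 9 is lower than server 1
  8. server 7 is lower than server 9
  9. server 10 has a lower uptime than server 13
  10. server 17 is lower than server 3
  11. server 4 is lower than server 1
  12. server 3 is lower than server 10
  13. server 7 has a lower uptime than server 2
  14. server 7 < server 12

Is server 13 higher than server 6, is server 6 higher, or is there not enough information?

server 6 < server 17 < server 3 < server 10 < server 13, by transitivity through server 17, server 3, server 10.
So server 13 is higher.

server 13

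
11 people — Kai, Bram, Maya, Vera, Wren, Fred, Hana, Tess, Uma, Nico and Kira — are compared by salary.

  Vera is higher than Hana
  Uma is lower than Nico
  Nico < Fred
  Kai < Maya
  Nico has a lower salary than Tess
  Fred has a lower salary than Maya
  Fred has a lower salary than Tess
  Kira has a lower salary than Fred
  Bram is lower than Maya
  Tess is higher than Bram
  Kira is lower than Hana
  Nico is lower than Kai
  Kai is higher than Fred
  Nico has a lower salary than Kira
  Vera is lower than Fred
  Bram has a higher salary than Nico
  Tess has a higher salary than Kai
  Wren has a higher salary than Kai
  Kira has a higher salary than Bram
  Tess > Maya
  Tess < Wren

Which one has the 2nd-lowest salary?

Nico

Chaining the given pairs: Uma < Nico < Bram < Kira < Hana < Vera < Fred < Kai < Maya < Tess < Wren.
Counting 2 from the smallest end gives Nico.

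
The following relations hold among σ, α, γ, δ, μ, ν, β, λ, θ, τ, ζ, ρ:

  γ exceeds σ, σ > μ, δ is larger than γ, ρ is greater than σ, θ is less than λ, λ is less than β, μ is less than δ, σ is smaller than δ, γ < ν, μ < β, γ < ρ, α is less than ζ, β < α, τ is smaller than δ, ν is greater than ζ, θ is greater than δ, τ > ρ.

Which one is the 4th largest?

The consecutive relations fix a unique order: μ < σ < γ < ρ < τ < δ < θ < λ < β < α < ζ < ν.
The 4th largest is β.

β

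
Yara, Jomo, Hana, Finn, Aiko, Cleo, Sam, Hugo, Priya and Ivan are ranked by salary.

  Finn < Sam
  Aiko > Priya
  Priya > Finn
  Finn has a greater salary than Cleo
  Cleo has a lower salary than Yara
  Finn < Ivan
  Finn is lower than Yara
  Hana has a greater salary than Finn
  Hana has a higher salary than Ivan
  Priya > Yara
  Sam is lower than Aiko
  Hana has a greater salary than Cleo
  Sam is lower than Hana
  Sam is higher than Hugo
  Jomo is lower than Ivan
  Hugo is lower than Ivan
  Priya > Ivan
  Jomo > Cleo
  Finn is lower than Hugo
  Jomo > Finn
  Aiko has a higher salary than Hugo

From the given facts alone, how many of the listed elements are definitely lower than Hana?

6

From Hana the given relations immediately reach Cleo, Finn, Sam, Ivan.
From those, Hugo, Jomo — 6 in total.
Nothing else is reachable below Hana; 6 in all.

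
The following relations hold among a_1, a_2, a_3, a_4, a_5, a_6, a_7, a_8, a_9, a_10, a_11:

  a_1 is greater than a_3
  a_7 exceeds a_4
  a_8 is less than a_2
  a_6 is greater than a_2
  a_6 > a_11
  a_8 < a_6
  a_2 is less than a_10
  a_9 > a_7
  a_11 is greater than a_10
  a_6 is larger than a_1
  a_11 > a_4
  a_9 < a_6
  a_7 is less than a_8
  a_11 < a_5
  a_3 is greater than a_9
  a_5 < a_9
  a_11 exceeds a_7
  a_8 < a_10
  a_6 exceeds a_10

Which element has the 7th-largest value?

The consecutive relations fix a unique order: a_4 < a_7 < a_8 < a_2 < a_10 < a_11 < a_5 < a_9 < a_3 < a_1 < a_6.
Counting 7 from the largest end gives a_10.

a_10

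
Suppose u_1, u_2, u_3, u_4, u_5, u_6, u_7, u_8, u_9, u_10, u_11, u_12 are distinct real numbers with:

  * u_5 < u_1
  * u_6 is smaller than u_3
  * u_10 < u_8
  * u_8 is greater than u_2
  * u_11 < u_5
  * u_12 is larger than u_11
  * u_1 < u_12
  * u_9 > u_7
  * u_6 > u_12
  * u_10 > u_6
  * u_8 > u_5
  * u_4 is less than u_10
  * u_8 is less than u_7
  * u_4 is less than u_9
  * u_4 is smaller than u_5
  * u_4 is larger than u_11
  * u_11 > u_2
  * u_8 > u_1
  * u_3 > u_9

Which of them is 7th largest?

u_12

Piecing the relations together gives one ordering: u_2 < u_11 < u_4 < u_5 < u_1 < u_12 < u_6 < u_10 < u_8 < u_7 < u_9 < u_3.
The 7th largest is u_12.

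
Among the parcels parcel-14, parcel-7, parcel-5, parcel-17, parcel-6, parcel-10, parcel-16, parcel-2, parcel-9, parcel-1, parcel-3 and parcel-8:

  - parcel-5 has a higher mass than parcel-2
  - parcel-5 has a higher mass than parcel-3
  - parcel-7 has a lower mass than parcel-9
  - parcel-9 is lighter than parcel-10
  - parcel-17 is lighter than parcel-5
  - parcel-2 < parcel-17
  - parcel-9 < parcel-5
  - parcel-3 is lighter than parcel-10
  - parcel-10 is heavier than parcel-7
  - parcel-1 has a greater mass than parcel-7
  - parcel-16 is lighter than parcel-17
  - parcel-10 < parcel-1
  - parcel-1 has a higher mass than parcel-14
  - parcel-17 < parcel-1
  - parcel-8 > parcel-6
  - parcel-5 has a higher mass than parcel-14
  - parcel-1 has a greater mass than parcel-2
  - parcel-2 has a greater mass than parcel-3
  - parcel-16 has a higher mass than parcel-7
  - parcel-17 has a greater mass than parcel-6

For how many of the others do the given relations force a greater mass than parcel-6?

4

From parcel-6 the given relations immediately reach parcel-8, parcel-17.
From those, parcel-1, parcel-5 — 4 in total.
Nothing else is reachable above parcel-6; 4 in all.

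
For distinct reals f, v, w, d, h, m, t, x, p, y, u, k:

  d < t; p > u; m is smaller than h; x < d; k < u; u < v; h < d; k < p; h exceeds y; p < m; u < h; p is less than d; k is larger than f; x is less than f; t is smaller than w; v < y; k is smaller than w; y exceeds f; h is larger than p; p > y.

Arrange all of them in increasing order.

The consecutive links are each given: x < f; f < k; k < u; u < v; v < y; y < p; p < m; m < h; h < d; d < t; t < w.

x < f < k < u < v < y < p < m < h < d < t < w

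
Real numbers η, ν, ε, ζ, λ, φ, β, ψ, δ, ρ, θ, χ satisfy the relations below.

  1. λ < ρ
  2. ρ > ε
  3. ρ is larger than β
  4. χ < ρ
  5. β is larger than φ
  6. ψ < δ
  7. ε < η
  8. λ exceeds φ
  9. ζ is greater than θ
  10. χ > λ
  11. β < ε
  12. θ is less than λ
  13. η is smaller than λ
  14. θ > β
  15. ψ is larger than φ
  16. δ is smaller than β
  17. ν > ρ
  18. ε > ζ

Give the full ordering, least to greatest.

Each adjacent pair is fixed by a given relation: φ < ψ; ψ < δ; δ < β; β < θ; θ < ζ; ζ < ε; ε < η; η < λ; λ < χ; χ < ρ; ρ < ν. Chaining them end to end gives the full order.

φ < ψ < δ < β < θ < ζ < ε < η < λ < χ < ρ < ν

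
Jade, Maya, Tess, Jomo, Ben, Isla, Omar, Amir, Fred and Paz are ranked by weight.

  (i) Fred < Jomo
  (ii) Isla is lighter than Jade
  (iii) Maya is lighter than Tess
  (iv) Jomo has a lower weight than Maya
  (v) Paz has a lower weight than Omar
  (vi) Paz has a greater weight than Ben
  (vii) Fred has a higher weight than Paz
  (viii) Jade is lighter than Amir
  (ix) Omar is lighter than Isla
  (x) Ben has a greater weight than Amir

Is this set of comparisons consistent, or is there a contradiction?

inconsistent

We have Paz < Omar stated directly, yet also Omar < Isla < Jade < Amir < Ben < Paz by chaining the others — so Omar < Paz. Contradiction.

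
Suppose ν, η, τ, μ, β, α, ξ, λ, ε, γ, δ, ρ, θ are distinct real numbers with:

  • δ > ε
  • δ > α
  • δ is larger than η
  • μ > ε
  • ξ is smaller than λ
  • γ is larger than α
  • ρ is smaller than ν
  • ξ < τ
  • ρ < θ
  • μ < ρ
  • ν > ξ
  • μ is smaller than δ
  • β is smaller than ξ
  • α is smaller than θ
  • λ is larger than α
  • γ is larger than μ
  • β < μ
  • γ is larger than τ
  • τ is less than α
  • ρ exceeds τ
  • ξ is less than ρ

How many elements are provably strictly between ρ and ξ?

The relations place ξ below ρ. An element lies strictly between them when it is forced above ξ and also forced below ρ.
Above ξ: {τ, α, γ, δ, ν, λ, θ}. Below ρ: {β, ε, μ, τ}.
Intersection: {τ} — 1.

1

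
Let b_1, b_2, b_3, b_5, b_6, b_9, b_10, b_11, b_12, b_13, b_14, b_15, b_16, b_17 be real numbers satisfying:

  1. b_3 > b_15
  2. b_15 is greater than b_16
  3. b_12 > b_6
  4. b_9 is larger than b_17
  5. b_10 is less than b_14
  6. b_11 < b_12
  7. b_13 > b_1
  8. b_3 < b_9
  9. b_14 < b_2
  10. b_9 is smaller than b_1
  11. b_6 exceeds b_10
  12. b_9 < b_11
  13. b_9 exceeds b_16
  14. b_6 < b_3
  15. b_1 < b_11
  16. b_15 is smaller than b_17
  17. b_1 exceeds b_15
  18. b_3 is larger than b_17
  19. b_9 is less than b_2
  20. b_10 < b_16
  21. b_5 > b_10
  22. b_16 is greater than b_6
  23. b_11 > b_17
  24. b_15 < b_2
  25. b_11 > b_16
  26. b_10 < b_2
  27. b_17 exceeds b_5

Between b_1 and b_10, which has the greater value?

b_1

The relevant relations are b_10 < b_6; b_6 < b_16; b_16 < b_15; b_15 < b_3; b_3 < b_9; b_9 < b_1.
Together: b_10 < b_6 < b_16 < b_15 < b_3 < b_9 < b_1.
So b_10 < b_1; b_1 is the larger of the two.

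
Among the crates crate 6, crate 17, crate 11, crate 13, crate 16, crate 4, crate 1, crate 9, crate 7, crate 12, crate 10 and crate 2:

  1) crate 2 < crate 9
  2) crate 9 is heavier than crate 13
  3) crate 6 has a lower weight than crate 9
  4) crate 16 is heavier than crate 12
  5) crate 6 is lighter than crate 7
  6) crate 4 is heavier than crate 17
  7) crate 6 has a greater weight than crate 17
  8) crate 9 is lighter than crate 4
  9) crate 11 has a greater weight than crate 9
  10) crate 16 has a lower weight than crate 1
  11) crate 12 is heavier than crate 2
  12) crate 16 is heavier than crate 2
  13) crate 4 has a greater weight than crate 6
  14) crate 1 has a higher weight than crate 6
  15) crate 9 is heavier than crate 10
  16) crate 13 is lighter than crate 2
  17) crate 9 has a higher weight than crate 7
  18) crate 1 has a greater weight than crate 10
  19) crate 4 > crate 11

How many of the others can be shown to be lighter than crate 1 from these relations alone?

7

The elements the relations force below crate 1 are crate 10, crate 17, crate 13, crate 2, crate 12, crate 6, crate 16 — no chain reaches any other.
That is 7.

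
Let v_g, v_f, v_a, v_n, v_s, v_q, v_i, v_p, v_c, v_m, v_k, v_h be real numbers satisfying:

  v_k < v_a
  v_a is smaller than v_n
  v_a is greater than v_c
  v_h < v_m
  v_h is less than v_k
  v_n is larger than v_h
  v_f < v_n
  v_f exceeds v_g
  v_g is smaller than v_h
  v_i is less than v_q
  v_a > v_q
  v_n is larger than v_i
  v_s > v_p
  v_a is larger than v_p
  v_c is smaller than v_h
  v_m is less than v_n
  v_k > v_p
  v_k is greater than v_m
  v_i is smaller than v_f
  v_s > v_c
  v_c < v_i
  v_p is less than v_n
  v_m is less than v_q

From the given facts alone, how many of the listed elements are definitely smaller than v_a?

8

The elements the relations force below v_a are v_c, v_g, v_h, v_m, v_p, v_i, v_k, v_q — no chain reaches any other.
That is 8.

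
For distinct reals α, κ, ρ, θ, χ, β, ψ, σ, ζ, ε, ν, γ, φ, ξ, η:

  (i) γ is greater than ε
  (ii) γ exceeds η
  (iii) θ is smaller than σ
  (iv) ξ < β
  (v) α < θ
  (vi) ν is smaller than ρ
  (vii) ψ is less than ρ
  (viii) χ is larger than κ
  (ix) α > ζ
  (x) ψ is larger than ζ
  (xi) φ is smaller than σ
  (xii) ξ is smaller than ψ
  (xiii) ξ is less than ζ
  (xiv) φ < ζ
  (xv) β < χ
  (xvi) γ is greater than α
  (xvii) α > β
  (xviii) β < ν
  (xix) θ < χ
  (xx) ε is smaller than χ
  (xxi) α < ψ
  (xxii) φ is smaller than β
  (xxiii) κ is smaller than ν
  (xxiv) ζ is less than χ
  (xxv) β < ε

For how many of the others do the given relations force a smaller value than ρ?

The elements the relations force below ρ are φ, ξ, κ, ζ, β, α, ψ, ν — no chain reaches any other.
That is 8.

8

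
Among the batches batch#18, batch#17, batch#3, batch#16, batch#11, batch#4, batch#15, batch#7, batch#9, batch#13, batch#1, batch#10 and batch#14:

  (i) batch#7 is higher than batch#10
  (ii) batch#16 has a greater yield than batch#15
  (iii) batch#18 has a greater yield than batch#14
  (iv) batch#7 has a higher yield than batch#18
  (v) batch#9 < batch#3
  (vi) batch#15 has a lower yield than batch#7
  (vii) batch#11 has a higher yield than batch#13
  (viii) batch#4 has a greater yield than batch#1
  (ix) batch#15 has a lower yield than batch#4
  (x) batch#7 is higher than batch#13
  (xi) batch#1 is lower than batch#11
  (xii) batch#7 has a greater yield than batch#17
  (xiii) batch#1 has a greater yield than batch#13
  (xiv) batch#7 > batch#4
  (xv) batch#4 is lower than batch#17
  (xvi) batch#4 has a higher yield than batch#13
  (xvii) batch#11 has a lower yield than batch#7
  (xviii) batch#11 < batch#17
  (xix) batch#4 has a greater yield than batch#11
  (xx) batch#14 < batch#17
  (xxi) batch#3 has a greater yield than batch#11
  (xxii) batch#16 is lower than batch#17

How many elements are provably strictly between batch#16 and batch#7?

1

Chaining upward from batch#16 reaches: batch#17.
Chaining downward from batch#7 reaches: batch#13, batch#1, batch#14, batch#11, batch#18, batch#15, batch#4, batch#10, batch#17.
Strictly between batch#16 and batch#7 are those in both lists: batch#17 — 1 element.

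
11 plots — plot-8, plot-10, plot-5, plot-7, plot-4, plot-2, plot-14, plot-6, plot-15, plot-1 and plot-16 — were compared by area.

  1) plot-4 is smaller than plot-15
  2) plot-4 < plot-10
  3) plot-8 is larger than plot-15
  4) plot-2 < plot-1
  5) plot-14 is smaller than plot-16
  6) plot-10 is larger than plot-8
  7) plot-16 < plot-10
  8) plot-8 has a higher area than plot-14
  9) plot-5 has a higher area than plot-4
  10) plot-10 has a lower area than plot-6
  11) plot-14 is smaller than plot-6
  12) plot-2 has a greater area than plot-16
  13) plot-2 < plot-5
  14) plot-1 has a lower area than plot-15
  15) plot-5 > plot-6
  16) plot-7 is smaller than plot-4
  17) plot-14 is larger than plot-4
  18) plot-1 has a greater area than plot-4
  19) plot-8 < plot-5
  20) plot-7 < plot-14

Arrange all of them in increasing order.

plot-7 < plot-4 < plot-14 < plot-16 < plot-2 < plot-1 < plot-15 < plot-8 < plot-10 < plot-6 < plot-5

The consecutive links are each given: plot-7 < plot-4; plot-4 < plot-14; plot-14 < plot-16; plot-16 < plot-2; plot-2 < plot-1; plot-1 < plot-15; plot-15 < plot-8; plot-8 < plot-10; plot-10 < plot-6; plot-6 < plot-5.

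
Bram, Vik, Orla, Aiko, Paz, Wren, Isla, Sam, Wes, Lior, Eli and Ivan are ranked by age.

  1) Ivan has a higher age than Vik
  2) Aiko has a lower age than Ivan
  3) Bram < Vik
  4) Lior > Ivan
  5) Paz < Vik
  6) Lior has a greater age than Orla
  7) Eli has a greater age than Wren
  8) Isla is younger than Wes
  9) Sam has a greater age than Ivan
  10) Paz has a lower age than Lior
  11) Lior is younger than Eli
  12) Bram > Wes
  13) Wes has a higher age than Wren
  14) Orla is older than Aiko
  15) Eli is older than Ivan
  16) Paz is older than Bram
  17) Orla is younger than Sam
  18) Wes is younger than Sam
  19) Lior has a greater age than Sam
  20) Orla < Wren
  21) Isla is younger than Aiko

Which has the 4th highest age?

Ivan

The consecutive relations fix a unique order: Isla < Aiko < Orla < Wren < Wes < Bram < Paz < Vik < Ivan < Sam < Lior < Eli.
Counting 4 from the largest end gives Ivan.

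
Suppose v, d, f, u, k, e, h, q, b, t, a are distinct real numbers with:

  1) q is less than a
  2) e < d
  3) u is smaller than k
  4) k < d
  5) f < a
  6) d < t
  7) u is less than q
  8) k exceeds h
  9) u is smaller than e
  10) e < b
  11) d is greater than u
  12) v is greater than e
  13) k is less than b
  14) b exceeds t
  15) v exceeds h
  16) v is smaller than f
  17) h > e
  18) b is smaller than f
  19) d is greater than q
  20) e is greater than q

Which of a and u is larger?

a

Following the relations from u: u < q < e < h < k < d < t < b < f < a.
So u < a; a is the larger of the two.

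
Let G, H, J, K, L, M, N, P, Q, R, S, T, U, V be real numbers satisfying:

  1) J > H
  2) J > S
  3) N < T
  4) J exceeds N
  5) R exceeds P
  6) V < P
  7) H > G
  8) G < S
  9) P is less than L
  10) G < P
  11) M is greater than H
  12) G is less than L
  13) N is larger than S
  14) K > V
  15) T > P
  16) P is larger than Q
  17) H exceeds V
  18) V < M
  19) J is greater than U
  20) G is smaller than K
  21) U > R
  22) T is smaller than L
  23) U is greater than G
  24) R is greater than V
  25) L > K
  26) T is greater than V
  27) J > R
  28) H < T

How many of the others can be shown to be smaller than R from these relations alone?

Directly below R: V, P.
One step further: G, Q (4 so far).
No other element is forced below R by the given relations, so the count is 4.

4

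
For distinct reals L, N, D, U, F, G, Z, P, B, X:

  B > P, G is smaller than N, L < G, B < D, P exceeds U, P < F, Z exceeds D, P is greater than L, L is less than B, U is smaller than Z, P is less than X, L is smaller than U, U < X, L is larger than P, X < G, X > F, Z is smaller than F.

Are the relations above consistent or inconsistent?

inconsistent

Chaining the given relations yields L < U < P, so L < P. But one relation states P < L. These cannot both hold.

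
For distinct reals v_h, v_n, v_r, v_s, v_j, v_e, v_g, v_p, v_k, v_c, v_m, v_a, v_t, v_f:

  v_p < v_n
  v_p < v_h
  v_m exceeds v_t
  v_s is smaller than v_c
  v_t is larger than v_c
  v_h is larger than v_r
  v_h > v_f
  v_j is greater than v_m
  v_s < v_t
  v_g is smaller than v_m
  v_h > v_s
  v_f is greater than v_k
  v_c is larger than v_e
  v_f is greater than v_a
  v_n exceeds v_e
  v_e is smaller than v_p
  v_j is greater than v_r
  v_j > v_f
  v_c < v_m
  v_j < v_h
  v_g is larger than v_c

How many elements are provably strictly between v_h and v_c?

The relations place v_c below v_h. An element lies strictly between them when it is forced above v_c and also forced below v_h.
Above v_c: {v_t, v_g, v_m, v_j}. Below v_h: {v_r, v_s, v_e, v_a, v_t, v_k, v_g, v_p, v_f, v_m, v_j}.
Intersection: {v_t, v_g, v_m, v_j} — 4.

4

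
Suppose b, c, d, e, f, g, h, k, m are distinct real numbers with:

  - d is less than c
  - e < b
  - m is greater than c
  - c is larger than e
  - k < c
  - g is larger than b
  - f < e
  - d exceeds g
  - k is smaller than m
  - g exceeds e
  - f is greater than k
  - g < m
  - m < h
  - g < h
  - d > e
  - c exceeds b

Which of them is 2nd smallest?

f

Piecing the relations together gives one ordering: k < f < e < b < g < d < c < m < h.
The 2nd smallest is f.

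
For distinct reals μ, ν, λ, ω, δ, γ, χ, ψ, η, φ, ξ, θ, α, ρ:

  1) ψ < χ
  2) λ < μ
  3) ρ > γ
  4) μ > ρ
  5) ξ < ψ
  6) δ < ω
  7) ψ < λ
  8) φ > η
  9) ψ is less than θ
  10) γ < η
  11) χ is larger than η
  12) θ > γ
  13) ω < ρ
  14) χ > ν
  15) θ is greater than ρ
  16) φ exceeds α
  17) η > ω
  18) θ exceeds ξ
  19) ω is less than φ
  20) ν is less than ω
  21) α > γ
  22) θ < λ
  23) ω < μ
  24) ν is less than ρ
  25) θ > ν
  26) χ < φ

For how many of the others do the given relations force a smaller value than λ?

The elements the relations force below λ are ν, γ, δ, ω, ξ, ψ, ρ, θ — no chain reaches any other.
That is 8.

8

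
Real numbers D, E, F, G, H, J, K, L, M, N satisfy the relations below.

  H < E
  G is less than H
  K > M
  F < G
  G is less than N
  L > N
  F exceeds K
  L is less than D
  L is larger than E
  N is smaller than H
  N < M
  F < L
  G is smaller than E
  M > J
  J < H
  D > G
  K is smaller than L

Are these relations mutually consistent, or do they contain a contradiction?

inconsistent

We have N < M stated directly, yet also M < K < F < G < N by chaining the others — so M < N. Contradiction.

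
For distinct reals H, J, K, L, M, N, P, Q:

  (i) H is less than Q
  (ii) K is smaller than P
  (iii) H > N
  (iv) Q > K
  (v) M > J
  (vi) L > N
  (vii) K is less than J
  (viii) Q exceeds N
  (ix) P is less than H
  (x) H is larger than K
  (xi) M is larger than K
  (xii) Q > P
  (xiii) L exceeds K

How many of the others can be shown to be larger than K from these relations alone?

From K the given relations immediately reach P, J, L, H, Q, M.
Nothing else is reachable above K; 6 in all.

6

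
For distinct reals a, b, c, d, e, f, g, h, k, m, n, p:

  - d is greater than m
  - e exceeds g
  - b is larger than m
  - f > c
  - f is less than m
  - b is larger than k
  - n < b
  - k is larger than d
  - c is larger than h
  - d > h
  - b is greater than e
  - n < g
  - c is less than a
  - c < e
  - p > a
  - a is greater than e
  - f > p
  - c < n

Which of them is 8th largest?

e

Chaining the given pairs: h < c < n < g < e < a < p < f < m < d < k < b.
The 8th largest is e.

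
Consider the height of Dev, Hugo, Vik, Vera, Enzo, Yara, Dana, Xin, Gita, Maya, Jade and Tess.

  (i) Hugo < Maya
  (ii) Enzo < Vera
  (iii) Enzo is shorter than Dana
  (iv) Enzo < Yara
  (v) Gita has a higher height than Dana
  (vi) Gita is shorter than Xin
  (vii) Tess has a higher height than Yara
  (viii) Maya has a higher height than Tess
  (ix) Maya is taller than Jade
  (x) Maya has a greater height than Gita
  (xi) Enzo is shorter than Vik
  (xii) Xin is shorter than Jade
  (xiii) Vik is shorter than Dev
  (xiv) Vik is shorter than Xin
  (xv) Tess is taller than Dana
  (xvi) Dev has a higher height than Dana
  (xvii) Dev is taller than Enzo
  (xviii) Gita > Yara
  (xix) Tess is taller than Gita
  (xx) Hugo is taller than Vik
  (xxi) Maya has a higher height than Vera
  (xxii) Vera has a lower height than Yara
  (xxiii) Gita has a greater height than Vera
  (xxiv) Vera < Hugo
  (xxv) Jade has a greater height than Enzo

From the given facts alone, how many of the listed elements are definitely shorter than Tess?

Directly below Tess: Dana, Yara, Gita.
One step further: Enzo, Vera (5 so far).
Nothing else is reachable below Tess; 5 in all.

5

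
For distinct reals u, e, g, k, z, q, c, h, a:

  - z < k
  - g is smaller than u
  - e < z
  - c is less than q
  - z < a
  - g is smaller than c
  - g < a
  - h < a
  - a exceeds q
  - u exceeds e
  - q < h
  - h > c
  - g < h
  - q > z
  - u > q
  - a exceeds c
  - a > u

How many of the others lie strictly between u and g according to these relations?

2

Chaining upward from g reaches: c, q, h, a.
Chaining downward from u reaches: e, c, z, q.
Strictly between g and u are those in both lists: c, q — 2 elements.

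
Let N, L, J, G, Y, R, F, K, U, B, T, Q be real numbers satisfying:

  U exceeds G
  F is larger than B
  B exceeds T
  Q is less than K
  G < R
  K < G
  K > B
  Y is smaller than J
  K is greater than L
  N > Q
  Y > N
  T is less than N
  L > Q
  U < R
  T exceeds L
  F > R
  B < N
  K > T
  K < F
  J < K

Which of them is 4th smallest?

B

Piecing the relations together gives one ordering: Q < L < T < B < N < Y < J < K < G < U < R < F.
The 4th smallest is B.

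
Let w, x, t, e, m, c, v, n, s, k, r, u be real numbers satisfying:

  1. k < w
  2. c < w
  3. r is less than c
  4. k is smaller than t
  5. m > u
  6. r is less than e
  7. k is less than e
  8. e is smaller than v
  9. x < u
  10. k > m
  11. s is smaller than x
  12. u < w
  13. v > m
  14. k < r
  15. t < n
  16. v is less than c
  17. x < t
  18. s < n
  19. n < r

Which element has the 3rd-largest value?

Piecing the relations together gives one ordering: s < x < u < m < k < t < n < r < e < v < c < w.
Counting 3 from the largest end gives v.

v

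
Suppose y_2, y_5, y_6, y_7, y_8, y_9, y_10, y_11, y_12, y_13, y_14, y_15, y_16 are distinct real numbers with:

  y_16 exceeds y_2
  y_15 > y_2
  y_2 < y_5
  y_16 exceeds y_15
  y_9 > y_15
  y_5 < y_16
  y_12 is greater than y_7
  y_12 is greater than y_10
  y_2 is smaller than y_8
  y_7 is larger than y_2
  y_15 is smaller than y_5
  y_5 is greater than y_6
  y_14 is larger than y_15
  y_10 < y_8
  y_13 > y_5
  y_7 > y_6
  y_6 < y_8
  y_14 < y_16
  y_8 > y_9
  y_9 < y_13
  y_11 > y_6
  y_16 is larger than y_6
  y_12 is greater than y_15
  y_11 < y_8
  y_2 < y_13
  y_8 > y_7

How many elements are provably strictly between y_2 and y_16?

3

Chaining upward from y_2 reaches: y_15, y_14, y_9, y_7, y_5, y_12, y_8, y_13.
Chaining downward from y_16 reaches: y_15, y_6, y_14, y_5.
Strictly between y_2 and y_16 are those in both lists: y_15, y_14, y_5 — 3 elements.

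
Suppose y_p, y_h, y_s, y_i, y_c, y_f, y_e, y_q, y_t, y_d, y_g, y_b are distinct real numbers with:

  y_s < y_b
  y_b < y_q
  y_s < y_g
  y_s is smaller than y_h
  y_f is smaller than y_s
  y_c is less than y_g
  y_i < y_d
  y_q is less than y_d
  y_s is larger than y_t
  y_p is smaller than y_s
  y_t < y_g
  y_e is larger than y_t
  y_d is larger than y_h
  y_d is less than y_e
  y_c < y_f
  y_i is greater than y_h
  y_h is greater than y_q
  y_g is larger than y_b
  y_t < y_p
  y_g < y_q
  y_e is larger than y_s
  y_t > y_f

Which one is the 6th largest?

Chaining the given pairs: y_c < y_f < y_t < y_p < y_s < y_b < y_g < y_q < y_h < y_i < y_d < y_e.
Counting 6 from the largest end gives y_g.

y_g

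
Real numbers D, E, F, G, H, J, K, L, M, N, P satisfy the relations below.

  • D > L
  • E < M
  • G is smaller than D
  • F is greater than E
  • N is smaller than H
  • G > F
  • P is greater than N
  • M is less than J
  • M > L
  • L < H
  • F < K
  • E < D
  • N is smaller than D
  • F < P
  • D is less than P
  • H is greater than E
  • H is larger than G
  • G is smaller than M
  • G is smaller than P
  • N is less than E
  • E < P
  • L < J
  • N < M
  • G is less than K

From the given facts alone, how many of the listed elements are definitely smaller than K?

Directly below K: F, G.
One step further: E (3 so far).
One step further: N (4 so far).
Nothing else is reachable below K; 4 in all.

4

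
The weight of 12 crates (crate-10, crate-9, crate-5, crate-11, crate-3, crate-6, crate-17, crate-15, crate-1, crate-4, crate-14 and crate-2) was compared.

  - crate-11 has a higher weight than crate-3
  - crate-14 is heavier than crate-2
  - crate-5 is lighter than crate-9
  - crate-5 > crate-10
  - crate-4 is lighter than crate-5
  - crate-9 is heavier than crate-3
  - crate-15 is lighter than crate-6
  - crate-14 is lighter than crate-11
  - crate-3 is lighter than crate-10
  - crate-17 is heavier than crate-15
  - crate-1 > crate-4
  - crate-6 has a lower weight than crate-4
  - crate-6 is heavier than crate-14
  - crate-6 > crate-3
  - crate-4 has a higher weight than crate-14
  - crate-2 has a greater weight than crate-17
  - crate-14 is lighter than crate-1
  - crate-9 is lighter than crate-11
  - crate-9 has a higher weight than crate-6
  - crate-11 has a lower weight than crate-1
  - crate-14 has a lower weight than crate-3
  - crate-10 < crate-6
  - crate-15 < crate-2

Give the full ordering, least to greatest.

Nothing is placed below crate-15, so it is least; from there crate-15 < crate-17; crate-17 < crate-2; crate-2 < crate-14; crate-14 < crate-3; crate-3 < crate-10; crate-10 < crate-6; crate-6 < crate-4; crate-4 < crate-5; crate-5 < crate-9; crate-9 < crate-11; crate-11 < crate-1, each given directly.

crate-15 < crate-17 < crate-2 < crate-14 < crate-3 < crate-10 < crate-6 < crate-4 < crate-5 < crate-9 < crate-11 < crate-1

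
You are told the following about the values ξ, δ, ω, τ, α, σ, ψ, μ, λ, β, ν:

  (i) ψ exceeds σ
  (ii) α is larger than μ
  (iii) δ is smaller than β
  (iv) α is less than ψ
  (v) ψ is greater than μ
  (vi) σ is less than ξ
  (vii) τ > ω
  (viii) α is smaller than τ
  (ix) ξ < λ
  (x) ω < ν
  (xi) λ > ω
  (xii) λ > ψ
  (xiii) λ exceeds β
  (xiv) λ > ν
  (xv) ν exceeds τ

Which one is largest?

λ

δ is not greatest since δ < β; μ is not greatest since μ < α; ω is not greatest since ω < λ; β is not greatest since β < λ; σ is not greatest since σ < ψ; α is not greatest since α < τ; τ is not greatest since τ < ν; ξ is not greatest since ξ < λ; ν is not greatest since ν < λ; ψ is not greatest since ψ < λ.
Only λ has nothing above it, so λ is the largest.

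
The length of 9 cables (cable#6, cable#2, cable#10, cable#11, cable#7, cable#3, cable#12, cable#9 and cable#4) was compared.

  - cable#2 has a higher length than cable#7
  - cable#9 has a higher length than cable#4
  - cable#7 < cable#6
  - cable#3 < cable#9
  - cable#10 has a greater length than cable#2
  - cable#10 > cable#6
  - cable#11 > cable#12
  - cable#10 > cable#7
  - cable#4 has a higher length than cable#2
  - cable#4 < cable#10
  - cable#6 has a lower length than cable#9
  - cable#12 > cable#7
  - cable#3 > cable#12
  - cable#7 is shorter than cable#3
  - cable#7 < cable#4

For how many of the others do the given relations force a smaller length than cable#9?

Directly below cable#9: cable#6, cable#4, cable#3.
One step further: cable#7, cable#2, cable#12 (6 so far).
No other element is forced below cable#9 by the given relations, so the count is 6.

6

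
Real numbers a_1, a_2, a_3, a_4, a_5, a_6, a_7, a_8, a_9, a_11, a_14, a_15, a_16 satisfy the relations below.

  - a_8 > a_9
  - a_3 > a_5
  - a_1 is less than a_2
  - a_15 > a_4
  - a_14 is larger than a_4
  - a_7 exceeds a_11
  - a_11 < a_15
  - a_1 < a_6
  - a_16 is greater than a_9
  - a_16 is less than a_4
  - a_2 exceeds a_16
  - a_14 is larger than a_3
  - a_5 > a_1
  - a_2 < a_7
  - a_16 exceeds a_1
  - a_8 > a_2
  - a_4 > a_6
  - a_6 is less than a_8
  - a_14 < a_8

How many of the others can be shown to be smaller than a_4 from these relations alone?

4

From a_4 the given relations immediately reach a_16, a_6.
From those, a_1, a_9 — 4 in total.
No other element is forced below a_4 by the given relations, so the count is 4.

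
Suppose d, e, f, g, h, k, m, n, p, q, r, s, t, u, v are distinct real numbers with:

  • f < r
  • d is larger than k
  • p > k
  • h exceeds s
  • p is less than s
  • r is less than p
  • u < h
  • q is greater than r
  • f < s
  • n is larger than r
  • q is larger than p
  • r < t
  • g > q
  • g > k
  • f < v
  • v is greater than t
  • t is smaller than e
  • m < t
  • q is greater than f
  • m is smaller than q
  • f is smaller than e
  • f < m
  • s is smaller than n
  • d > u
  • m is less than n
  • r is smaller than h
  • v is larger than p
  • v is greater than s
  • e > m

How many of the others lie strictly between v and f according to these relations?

Chaining upward from f reaches: r, m, p, t, q, s, n, e, h, g.
Chaining downward from v reaches: r, m, k, p, t, s.
Strictly between f and v are those in both lists: r, m, p, t, s — 5 elements.

5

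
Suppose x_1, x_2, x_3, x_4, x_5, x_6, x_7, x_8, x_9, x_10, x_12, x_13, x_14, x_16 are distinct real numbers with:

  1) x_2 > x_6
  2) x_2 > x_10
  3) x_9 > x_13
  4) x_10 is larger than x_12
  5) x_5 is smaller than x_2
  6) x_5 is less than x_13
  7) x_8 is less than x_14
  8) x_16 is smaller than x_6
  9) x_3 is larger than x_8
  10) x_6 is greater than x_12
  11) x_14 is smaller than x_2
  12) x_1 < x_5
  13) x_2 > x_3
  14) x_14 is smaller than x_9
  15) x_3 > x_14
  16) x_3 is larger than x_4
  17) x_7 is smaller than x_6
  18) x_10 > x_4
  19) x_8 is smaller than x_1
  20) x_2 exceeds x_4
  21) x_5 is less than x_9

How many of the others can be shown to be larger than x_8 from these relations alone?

From x_8 the given relations immediately reach x_1, x_14, x_3.
From those, x_5, x_9, x_2 — 6 in total.
From those, x_13 — 7 in total.
No other element is forced above x_8 by the given relations, so the count is 7.

7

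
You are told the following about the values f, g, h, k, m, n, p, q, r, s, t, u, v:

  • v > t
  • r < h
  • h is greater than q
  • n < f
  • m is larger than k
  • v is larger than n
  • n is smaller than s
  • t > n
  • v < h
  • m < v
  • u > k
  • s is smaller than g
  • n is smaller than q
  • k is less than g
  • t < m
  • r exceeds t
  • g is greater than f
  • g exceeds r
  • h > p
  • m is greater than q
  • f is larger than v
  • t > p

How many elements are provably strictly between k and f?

Chaining upward from k reaches: m, v, g, h, u.
Chaining downward from f reaches: n, q, p, t, m, v.
Strictly between k and f are those in both lists: m, v — 2 elements.

2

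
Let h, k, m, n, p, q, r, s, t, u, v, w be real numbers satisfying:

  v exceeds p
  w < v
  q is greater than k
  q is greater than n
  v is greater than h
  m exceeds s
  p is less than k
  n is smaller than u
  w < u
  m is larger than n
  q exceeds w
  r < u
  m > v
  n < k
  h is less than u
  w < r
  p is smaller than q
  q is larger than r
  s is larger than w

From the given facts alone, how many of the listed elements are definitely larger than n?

From n the given relations immediately reach k, u, q, m.
Nothing else is reachable above n; 4 in all.

4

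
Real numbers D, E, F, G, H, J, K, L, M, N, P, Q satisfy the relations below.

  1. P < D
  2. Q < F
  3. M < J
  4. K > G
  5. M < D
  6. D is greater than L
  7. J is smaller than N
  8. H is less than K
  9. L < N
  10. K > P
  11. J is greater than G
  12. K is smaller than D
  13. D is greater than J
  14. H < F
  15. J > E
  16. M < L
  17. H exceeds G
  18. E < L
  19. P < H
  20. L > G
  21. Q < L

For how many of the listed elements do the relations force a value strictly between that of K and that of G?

1

Chaining upward from G reaches: H, F, L, J, N, D.
Chaining downward from K reaches: P, H.
Strictly between G and K are those in both lists: H — 1 element.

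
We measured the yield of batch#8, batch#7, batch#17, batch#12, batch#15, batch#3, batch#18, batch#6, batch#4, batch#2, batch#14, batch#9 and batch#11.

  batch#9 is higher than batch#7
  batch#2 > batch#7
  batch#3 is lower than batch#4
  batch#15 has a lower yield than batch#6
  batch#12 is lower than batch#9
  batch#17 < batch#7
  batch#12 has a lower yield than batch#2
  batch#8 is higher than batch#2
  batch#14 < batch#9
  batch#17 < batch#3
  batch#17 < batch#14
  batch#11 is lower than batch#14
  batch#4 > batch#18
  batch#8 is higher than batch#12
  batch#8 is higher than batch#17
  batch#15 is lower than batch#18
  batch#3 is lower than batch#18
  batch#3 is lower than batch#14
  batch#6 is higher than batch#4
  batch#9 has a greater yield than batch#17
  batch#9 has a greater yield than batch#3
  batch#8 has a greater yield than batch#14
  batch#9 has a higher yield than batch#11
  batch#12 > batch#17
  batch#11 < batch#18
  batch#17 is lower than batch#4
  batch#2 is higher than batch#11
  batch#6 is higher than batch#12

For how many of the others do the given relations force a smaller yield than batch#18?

The elements the relations force below batch#18 are batch#17, batch#11, batch#3, batch#15 — no chain reaches any other.
That is 4.

4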